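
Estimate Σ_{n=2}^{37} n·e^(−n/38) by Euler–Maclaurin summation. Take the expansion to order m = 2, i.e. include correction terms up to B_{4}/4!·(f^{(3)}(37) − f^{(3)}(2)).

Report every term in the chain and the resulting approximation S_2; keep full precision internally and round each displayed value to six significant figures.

S_2 ≈ 373.517

Integral: ∫_2^37 x·e^(−x/38) dx = 365.655.
½[f(2) + f(37)] = ½[1.89746 + 13.9745] = 7.93598.
Running total after boundary: 373.591.
Order-1 term: 1/12 · (0.00993918 − 0.898796) = -0.0740714.
Partial sum through k=1: 373.517.
Order-2 term: −1/720 · (0.000529998 − 0.00193646) = 1.95343e-06.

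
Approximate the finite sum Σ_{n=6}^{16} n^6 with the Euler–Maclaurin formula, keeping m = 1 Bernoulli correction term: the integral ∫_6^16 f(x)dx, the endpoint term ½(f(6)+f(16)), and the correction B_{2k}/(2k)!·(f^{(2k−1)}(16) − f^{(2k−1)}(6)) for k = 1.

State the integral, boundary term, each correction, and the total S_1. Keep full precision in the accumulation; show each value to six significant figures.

∫_6^16 x^6 dx evaluates to 3.83079e+07.
Endpoint term: (f(6) + f(16))/2 = (46656.0 + 1.67772e+07)/2 = 8.41194e+06.
So far: 4.67199e+07.
Order-1 term: 1/12 · (6.29146e+06 − 46656.0) = 520400.

S_1 ≈ 4.72403e+07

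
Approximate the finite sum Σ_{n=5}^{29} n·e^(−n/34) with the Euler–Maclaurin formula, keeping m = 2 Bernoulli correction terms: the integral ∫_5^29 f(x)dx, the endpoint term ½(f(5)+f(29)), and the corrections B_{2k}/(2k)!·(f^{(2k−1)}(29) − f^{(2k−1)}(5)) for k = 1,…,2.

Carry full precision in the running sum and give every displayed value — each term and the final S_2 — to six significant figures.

S_2 ≈ 240.108

∫_5^29 x·e^(−x/34) dx evaluates to 231.826.
Endpoint term: (f(5) + f(29))/2 = (4.31622 + 12.3586)/2 = 8.33742.
So far: 240.164.
Order-1 term: 1/12 · (0.0626705 − 0.736296) = -0.0561354.
After k=1: 240.108.
Order-2 term: −1/720 · (0.000791514 − 0.00213043) = 1.85961e-06.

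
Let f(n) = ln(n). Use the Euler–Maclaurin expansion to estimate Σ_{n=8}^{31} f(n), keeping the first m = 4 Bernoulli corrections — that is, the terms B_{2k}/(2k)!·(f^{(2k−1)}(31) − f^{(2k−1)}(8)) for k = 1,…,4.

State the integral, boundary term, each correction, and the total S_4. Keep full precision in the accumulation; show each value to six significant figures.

S_4 ≈ 69.5671

The integral term ∫_8^31 ln(x) dx = 66.8181.
Endpoint term: (f(8) + f(31))/2 = (2.07944 + 3.43399)/2 = 2.75671.
Integral + boundary = 69.5748.
Correction k=1: B_{2}/2! · (f^{(1)}(31) − f^{(1)}(8)) = 1/12 · (0.0322581 − 0.125000) = -0.00772849.
Partial sum through k=1: 69.5671.
Correction k=2: B_{4}/4! · (f^{(3)}(31) − f^{(3)}(8)) = −1/720 · (6.71344e-05 − 0.00390625) = 5.33211e-06.
Partial sum through k=2: 69.5671.
Correction k=3: B_{6}/6! · (f^{(5)}(31) − f^{(5)}(8)) = 1/30240 · (8.38306e-07 − 0.000732422) = -2.41926e-08.
Partial sum through k=3: 69.5671.
Correction k=4: B_{8}/8! · (f^{(7)}(31) − f^{(7)}(8)) = −1/1209600 · (2.61698e-08 − 0.000343323) = 2.83810e-10.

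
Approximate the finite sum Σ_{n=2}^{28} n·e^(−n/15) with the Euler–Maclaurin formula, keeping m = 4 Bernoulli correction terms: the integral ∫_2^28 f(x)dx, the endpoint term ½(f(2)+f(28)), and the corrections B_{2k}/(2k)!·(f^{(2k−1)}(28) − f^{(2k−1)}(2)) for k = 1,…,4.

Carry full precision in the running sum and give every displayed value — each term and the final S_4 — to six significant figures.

The integral term ∫_2^28 x·e^(−x/15) dx = 123.428.
½[f(2) + f(28)] = ½[1.75035 + 4.32987] = 3.04011.
Integral + boundary = 126.468.
k=1: B_{2}/(2)! × [f^{(1)}(28) − f^{(1)}(2)] = 1/12 × (-0.134020 − 0.758484) = -0.0743753.
Partial sum through k=1: 126.393.
k=2: B_{4}/(4)! × [f^{(3)}(28) − f^{(3)}(2)] = −1/720 × (0.000778919 − 0.0111504) = 1.44048e-05.
Partial sum through k=2: 126.393.
k=3: B_{6}/(6)! × [f^{(5)}(28) − f^{(5)}(2)] = 1/30240 × (9.57103e-06 − 8.41319e-05) = -2.46564e-09.
Partial sum through k=3: 126.393.
k=4: B_{8}/(8)! × [f^{(7)}(28) − f^{(7)}(2)] = −1/1209600 × (6.96897e-08 − 5.27585e-07) = 3.78551e-13.

S_4 ≈ 126.393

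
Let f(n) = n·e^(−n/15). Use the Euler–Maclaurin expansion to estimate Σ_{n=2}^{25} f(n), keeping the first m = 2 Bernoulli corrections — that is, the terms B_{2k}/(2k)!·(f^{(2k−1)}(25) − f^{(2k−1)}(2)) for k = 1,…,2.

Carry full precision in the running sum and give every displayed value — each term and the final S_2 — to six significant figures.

S_2 ≈ 113.006

The integral term ∫_2^25 x·e^(−x/15) dx = 109.844.
Boundary: ½(f(2) + f(25)) = ½(1.75035 + 4.72189) = 3.23612.
Running total after boundary: 113.080.
Order-1 term: 1/12 · (-0.125917 − 0.758484) = -0.0737001.
After k=1: 113.006.
Order-2 term: −1/720 · (0.00111926 − 0.0111504) = 1.39321e-05.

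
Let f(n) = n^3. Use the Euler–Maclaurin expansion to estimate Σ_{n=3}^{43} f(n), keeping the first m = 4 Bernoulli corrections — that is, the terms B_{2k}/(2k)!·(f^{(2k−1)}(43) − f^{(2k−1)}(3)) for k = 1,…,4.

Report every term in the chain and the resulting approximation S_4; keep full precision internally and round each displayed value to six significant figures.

S_4 ≈ 894907

∫_3^43 x^3 dx evaluates to 854680.
Endpoint term: (f(3) + f(43))/2 = (27.0000 + 79507.0)/2 = 39767.0.
Running total after boundary: 894447.
Order-1 term: 1/12 · (5547.00 − 27.0000) = 460.000.
After k=1: 894907.
Order-2 term: −1/720 · (6.00000 − 6.00000) = 0.00000.
After k=2: 894907.
Order-3 term: 1/30240 · (0.00000 − 0.00000) = 0.00000.
After k=3: 894907.
Order-4 term: −1/1209600 · (0.00000 − 0.00000) = 0.00000.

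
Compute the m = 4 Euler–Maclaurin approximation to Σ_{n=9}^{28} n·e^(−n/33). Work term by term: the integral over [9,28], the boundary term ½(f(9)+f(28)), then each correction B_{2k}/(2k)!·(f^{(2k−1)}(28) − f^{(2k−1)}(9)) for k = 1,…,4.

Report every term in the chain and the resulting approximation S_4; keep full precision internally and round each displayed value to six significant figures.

∫_9^28 x·e^(−x/33) dx evaluates to 193.471.
½[f(9) + f(28)] = ½[6.85170 + 11.9858] = 9.41873.
Running total after boundary: 202.890.
Order-1 term: 1/12 · (0.0648580 − 0.553673) = -0.0407346.
Running total after k=1: 202.849.
Order-2 term: −1/720 · (0.000845715 − 0.00190659) = 1.47343e-06.
Running total after k=2: 202.849.
Order-3 term: 1/30240 · (1.49851e-06 − 3.03467e-06) = -5.07989e-11.
Running total after k=3: 202.849.
Order-4 term: −1/1209600 · (2.03895e-09 − 3.96562e-09) = 1.59282e-15.

S_4 ≈ 202.849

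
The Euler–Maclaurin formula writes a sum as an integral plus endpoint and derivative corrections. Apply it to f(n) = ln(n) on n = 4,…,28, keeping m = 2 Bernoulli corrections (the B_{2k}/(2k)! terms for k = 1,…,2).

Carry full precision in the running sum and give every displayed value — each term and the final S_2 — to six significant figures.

∫_4^28 ln(x) dx evaluates to 63.7565.
Endpoint term: (f(4) + f(28))/2 = (1.38629 + 3.33220)/2 = 2.35925.
So far: 66.1158.
k=1: B_{2}/(2)! × [f^{(1)}(28) − f^{(1)}(4)] = 1/12 × (0.0357143 − 0.250000) = -0.0178571.
Partial sum through k=1: 66.0979.
k=2: B_{4}/(4)! × [f^{(3)}(28) − f^{(3)}(4)] = −1/720 × (9.11079e-05 − 0.0312500) = 4.32762e-05.

S_2 ≈ 66.0980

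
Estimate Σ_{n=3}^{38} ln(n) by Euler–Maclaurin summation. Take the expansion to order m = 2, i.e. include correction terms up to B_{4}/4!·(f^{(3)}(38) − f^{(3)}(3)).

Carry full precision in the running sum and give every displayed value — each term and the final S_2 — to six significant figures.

∫_3^38 ln(x) dx evaluates to 99.9324.
Boundary: ½(f(3) + f(38)) = ½(1.09861 + 3.63759) = 2.36810.
Running total after boundary: 102.301.
Correction k=1: B_{2}/2! · (f^{(1)}(38) − f^{(1)}(3)) = 1/12 · (0.0263158 − 0.333333) = -0.0255848.
Partial sum through k=1: 102.275.
Correction k=2: B_{4}/4! · (f^{(3)}(38) − f^{(3)}(3)) = −1/720 · (3.64485e-05 − 0.0740741) = 0.000102830.

S_2 ≈ 102.275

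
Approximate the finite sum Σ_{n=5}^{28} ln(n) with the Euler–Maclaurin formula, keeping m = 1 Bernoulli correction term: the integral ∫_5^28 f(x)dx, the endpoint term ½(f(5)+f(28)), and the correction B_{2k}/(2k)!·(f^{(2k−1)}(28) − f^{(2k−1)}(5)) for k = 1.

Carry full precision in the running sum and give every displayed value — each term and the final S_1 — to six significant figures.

The integral term ∫_5^28 ln(x) dx = 62.2545.
Boundary: ½(f(5) + f(28)) = ½(1.60944 + 3.33220) = 2.47082.
So far: 64.7254.
Correction k=1: B_{2}/2! · (f^{(1)}(28) − f^{(1)}(5)) = 1/12 · (0.0357143 − 0.200000) = -0.0136905.

S_1 ≈ 64.7117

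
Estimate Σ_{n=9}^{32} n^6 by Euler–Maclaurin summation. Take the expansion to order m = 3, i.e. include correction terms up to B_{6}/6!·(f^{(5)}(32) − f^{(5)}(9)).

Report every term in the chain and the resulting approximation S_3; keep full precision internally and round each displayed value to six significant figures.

S_3 ≈ 5.46173e+09

Integral: ∫_9^32 x^6 dx = 4.90785e+09.
Boundary: ½(f(9) + f(32)) = ½(531441 + 1.07374e+09) = 5.37137e+08.
So far: 5.44499e+09.
k=1: B_{2}/(2)! × [f^{(1)}(32) − f^{(1)}(9)] = 1/12 × (2.01327e+08 − 354294) = 1.67477e+07.
Partial sum through k=1: 5.46174e+09.
k=2: B_{4}/(4)! × [f^{(3)}(32) − f^{(3)}(9)] = −1/720 × (3.93216e+06 − 87480.0) = -5339.83.
Partial sum through k=2: 5.46173e+09.
k=3: B_{6}/(6)! × [f^{(5)}(32) − f^{(5)}(9)] = 1/30240 × (23040.0 − 6480.00) = 0.547619.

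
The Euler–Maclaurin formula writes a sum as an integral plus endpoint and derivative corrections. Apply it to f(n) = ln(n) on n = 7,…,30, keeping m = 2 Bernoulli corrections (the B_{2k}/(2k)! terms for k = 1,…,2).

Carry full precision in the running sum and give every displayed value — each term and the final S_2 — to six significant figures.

S_2 ≈ 68.0790

The integral term ∫_7^30 ln(x) dx = 65.4146.
Boundary: ½(f(7) + f(30)) = ½(1.94591 + 3.40120) = 2.67355.
Running total after boundary: 68.0881.
k=1: B_{2}/(2)! × [f^{(1)}(30) − f^{(1)}(7)] = 1/12 × (0.0333333 − 0.142857) = -0.00912698.
After k=1: 68.0790.
k=2: B_{4}/(4)! × [f^{(3)}(30) − f^{(3)}(7)] = −1/720 × (7.40741e-05 − 0.00583090) = 7.99560e-06.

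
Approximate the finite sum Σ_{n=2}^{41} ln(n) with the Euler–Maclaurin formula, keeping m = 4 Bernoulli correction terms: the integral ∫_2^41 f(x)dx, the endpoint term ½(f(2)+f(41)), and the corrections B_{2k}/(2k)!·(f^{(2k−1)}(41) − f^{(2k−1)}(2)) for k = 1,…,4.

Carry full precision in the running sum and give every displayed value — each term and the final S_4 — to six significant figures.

∫_2^41 ln(x) dx evaluates to 111.870.
Boundary: ½(f(2) + f(41)) = ½(0.693147 + 3.71357) = 2.20336.
So far: 114.074.
k=1: B_{2}/(2)! × [f^{(1)}(41) − f^{(1)}(2)] = 1/12 × (0.0243902 − 0.500000) = -0.0396341.
Running total after k=1: 114.034.
k=2: B_{4}/(4)! × [f^{(3)}(41) − f^{(3)}(2)] = −1/720 × (2.90187e-05 − 0.250000) = 0.000347182.
Running total after k=2: 114.034.
k=3: B_{6}/(6)! × [f^{(5)}(41) − f^{(5)}(2)] = 1/30240 × (2.07153e-07 − 0.750000) = -2.48016e-05.
Running total after k=3: 114.034.
k=4: B_{8}/(8)! × [f^{(7)}(41) − f^{(7)}(2)] = −1/1209600 × (3.69697e-09 − 5.62500) = 4.65030e-06.

S_4 ≈ 114.034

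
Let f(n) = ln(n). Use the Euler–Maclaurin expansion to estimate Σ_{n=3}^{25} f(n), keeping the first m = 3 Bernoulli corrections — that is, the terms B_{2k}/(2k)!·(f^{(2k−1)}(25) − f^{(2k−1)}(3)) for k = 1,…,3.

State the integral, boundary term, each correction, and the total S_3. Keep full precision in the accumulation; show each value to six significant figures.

S_3 ≈ 57.3105

Integral: ∫_3^25 ln(x) dx = 55.1761.
½[f(3) + f(25)] = ½[1.09861 + 3.21888] = 2.15874.
Running total after boundary: 57.3348.
Order-1 term: 1/12 · (0.0400000 − 0.333333) = -0.0244444.
After k=1: 57.3104.
Order-2 term: −1/720 · (0.000128000 − 0.0740741) = 0.000102703.
After k=2: 57.3105.
Order-3 term: 1/30240 · (2.45760e-06 − 0.0987654) = -3.26597e-06.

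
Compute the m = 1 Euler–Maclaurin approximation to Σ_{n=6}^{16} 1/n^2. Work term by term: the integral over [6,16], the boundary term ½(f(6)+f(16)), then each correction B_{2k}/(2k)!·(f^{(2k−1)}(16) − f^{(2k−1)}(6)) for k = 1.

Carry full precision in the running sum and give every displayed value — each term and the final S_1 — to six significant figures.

S_1 ≈ 0.120740

∫_6^16 1/x^2 dx evaluates to 0.104167.
Boundary: ½(f(6) + f(16)) = ½(0.0277778 + 0.00390625) = 0.0158420.
Running total after boundary: 0.120009.
k=1: B_{2}/(2)! × [f^{(1)}(16) − f^{(1)}(6)] = 1/12 × (-0.000488281 − (-0.00925926)) = 0.000730915.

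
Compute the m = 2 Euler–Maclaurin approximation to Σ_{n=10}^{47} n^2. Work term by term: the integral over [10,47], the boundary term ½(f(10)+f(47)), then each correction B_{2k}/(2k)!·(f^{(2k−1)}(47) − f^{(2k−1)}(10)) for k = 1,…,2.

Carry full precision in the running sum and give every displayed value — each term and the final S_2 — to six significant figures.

Integral: ∫_10^47 x^2 dx = 34274.3.
½[f(10) + f(47)] = ½[100.000 + 2209.00] = 1154.50.
So far: 35428.8.
k=1: B_{2}/(2)! × [f^{(1)}(47) − f^{(1)}(10)] = 1/12 × (94.0000 − 20.0000) = 6.16667.
After k=1: 35435.0.
k=2: B_{4}/(4)! × [f^{(3)}(47) − f^{(3)}(10)] = −1/720 × (0.00000 − 0.00000) = 0.00000.

S_2 ≈ 35435.0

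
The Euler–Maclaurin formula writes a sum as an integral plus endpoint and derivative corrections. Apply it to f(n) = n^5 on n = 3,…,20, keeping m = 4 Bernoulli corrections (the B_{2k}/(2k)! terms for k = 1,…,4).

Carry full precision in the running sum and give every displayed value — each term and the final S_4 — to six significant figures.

∫_3^20 x^5 dx evaluates to 1.06665e+07.
Boundary: ½(f(3) + f(20)) = ½(243.000 + 3.20000e+06) = 1.60012e+06.
So far: 1.22667e+07.
Correction k=1: B_{2}/2! · (f^{(1)}(20) − f^{(1)}(3)) = 1/12 · (800000 − 405.000) = 66632.9.
After k=1: 1.23333e+07.
Correction k=2: B_{4}/4! · (f^{(3)}(20) − f^{(3)}(3)) = −1/720 · (24000.0 − 540.000) = -32.5833.
After k=2: 1.23333e+07.
Correction k=3: B_{6}/6! · (f^{(5)}(20) − f^{(5)}(3)) = 1/30240 · (120.000 − 120.000) = 0.00000.
After k=3: 1.23333e+07.
Correction k=4: B_{8}/8! · (f^{(7)}(20) − f^{(7)}(3)) = −1/1209600 · (0.00000 − 0.00000) = 0.00000.

S_4 ≈ 1.23333e+07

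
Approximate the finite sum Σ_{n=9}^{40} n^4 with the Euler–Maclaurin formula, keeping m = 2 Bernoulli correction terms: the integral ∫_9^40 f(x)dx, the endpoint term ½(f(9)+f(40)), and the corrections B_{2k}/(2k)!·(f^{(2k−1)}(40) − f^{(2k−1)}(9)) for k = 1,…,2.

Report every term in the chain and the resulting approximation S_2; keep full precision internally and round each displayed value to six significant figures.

S_2 ≈ 2.17726e+07

Integral: ∫_9^40 x^4 dx = 2.04682e+07.
Endpoint term: (f(9) + f(40))/2 = (6561.00 + 2.56000e+06)/2 = 1.28328e+06.
Integral + boundary = 2.17515e+07.
Order-1 term: 1/12 · (256000 − 2916.00) = 21090.3.
After k=1: 2.17726e+07.
Order-2 term: −1/720 · (960.000 − 216.000) = -1.03333.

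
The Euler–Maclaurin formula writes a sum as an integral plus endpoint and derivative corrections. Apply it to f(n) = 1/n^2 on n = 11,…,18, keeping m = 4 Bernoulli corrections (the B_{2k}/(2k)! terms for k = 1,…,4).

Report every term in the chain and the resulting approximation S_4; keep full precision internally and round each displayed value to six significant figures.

Integral: ∫_11^18 1/x^2 dx = 0.0353535.
½[f(11) + f(18)] = ½[0.00826446 + 0.00308642] = 0.00567544.
So far: 0.0410290.
Order-1 term: 1/12 · (-0.000342936 − (-0.00150263)) = 9.66412e-05.
Partial sum through k=1: 0.0411256.
Order-2 term: −1/720 · (-1.27013e-05 − (-0.000149021)) = -1.89333e-07.
Partial sum through k=2: 0.0411254.
Order-3 term: 1/30240 · (-1.17605e-06 − (-3.69474e-05)) = 1.18291e-09.
Partial sum through k=3: 0.0411254.
Order-4 term: −1/1209600 · (-2.03268e-07 − (-1.70996e-05)) = -1.39685e-11.

S_4 ≈ 0.0411254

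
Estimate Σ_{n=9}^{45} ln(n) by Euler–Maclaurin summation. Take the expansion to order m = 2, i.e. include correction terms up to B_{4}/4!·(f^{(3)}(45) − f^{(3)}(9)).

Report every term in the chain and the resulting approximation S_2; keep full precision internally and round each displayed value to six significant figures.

S_2 ≈ 118.519

Integral: ∫_9^45 ln(x) dx = 115.525.
Boundary: ½(f(9) + f(45)) = ½(2.19722 + 3.80666) = 3.00194.
So far: 118.527.
k=1: B_{2}/(2)! × [f^{(1)}(45) − f^{(1)}(9)] = 1/12 × (0.0222222 − 0.111111) = -0.00740741.
Partial sum through k=1: 118.519.
k=2: B_{4}/(4)! × [f^{(3)}(45) − f^{(3)}(9)] = −1/720 × (2.19479e-05 − 0.00274348) = 3.77991e-06.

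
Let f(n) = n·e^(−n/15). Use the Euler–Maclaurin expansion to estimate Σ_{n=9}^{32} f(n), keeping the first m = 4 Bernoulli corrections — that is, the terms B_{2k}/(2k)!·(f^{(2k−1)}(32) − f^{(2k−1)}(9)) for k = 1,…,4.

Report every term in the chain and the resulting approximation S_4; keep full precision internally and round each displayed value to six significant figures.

∫_9^32 x·e^(−x/15) dx evaluates to 114.071.
½[f(9) + f(32)] = ½[4.93930 + 3.79014] = 4.36472.
Integral + boundary = 118.435.
Order-1 term: 1/12 · (-0.134234 − 0.219525) = -0.0294799.
After k=1: 118.406.
Order-2 term: −1/720 · (0.000456220 − 0.00585399) = 7.49690e-06.
After k=2: 118.406.
Order-3 term: 1/30240 · (6.70683e-06 − 4.76992e-05) = -1.35557e-09.
After k=3: 118.406.
Order-4 term: −1/1209600 · (5.06045e-08 − 3.08358e-07) = 2.13090e-13.

S_4 ≈ 118.406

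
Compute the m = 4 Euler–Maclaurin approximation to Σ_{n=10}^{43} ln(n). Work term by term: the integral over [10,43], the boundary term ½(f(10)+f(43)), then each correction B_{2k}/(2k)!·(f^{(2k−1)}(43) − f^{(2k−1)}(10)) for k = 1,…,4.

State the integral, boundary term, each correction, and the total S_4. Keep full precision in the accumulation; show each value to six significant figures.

S_4 ≈ 108.731

The integral term ∫_10^43 ln(x) dx = 105.706.
Boundary: ½(f(10) + f(43)) = ½(2.30259 + 3.76120) = 3.03189.
Running total after boundary: 108.738.
Correction k=1: B_{2}/2! · (f^{(1)}(43) − f^{(1)}(10)) = 1/12 · (0.0232558 − 0.100000) = -0.00639535.
After k=1: 108.731.
Correction k=2: B_{4}/4! · (f^{(3)}(43) − f^{(3)}(10)) = −1/720 · (2.51550e-05 − 0.00200000) = 2.74284e-06.
After k=2: 108.731.
Correction k=3: B_{6}/6! · (f^{(5)}(43) − f^{(5)}(10)) = 1/30240 · (1.63256e-07 − 0.000240000) = -7.93111e-09.
After k=3: 108.731.
Correction k=4: B_{8}/8! · (f^{(7)}(43) − f^{(7)}(10)) = −1/1209600 · (2.64883e-09 − 7.20000e-05) = 5.95216e-11.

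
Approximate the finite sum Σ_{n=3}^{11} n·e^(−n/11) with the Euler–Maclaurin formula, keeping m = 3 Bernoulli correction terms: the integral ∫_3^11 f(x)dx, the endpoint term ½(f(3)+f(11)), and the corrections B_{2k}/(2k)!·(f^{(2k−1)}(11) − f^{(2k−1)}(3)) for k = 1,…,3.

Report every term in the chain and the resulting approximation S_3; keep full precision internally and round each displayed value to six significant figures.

∫_3^11 x·e^(−x/11) dx evaluates to 28.2134.
Boundary: ½(f(3) + f(11)) = ½(2.28390 + 4.04667) = 3.16529.
Running total after boundary: 31.3787.
Correction k=1: B_{2}/2! · (f^{(1)}(11) − f^{(1)}(3)) = 1/12 · (0.00000 − 0.553673) = -0.0461394.
Running total after k=1: 31.3326.
Correction k=2: B_{4}/4! · (f^{(3)}(11) − f^{(3)}(3)) = −1/720 · (0.00608065 − 0.0171593) = 1.53870e-05.
Running total after k=2: 31.3326.
Correction k=3: B_{6}/6! · (f^{(5)}(11) − f^{(5)}(3)) = 1/30240 · (0.000100507 − 0.000245808) = -4.80494e-09.

S_3 ≈ 31.3326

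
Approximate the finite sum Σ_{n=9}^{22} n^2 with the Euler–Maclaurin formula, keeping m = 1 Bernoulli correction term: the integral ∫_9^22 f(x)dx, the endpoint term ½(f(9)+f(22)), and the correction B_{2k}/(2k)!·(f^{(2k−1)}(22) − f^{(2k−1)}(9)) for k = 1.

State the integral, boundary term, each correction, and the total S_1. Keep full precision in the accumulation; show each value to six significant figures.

Integral: ∫_9^22 x^2 dx = 3306.33.
½[f(9) + f(22)] = ½[81.0000 + 484.000] = 282.500.
Integral + boundary = 3588.83.
k=1: B_{2}/(2)! × [f^{(1)}(22) − f^{(1)}(9)] = 1/12 × (44.0000 − 18.0000) = 2.16667.

S_1 ≈ 3591.00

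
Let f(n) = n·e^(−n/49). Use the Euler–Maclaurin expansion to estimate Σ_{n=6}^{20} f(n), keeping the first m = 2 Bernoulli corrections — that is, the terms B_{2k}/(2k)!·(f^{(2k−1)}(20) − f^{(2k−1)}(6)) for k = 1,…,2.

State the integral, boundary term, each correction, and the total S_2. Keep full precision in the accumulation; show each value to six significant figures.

The integral term ∫_6^20 x·e^(−x/49) dx = 136.478.
Boundary: ½(f(6) + f(20)) = ½(5.30851 + 13.2974) = 9.30296.
So far: 145.780.
Correction k=1: B_{2}/2! · (f^{(1)}(20) − f^{(1)}(6)) = 1/12 · (0.393495 − 0.776414) = -0.0319100.
After k=1: 145.749.
Correction k=2: B_{4}/4! · (f^{(3)}(20) − f^{(3)}(6)) = −1/720 · (0.000717716 − 0.00106036) = 4.75890e-07.

S_2 ≈ 145.749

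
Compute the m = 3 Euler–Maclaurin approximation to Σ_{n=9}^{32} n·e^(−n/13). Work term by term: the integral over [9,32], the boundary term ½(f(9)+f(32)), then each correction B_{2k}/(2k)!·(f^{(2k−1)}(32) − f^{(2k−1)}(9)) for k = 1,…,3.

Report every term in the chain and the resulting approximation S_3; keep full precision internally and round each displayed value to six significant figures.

Integral: ∫_9^32 x·e^(−x/13) dx = 93.2175.
½[f(9) + f(32)] = ½[4.50378 + 2.72972] = 3.61675.
Running total after boundary: 96.8342.
Order-1 term: 1/12 · (-0.124675 − 0.153975) = -0.0232208.
Partial sum through k=1: 96.8110.
Order-2 term: −1/720 · (0.000271791 − 0.00683323) = 9.11310e-06.
Partial sum through k=2: 96.8110.
Order-3 term: 1/30240 · (7.58167e-06 − 7.54755e-05) = -2.24517e-09.

S_3 ≈ 96.8110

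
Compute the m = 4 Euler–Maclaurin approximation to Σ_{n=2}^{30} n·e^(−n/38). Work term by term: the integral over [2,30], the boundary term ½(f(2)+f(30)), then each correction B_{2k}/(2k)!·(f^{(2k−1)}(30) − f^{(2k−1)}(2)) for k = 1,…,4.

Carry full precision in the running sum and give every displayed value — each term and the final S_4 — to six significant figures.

S_4 ≈ 276.410

The integral term ∫_2^30 x·e^(−x/38) dx = 268.716.
Boundary: ½(f(2) + f(30)) = ½(1.89746 + 13.6225) = 7.75999.
Running total after boundary: 276.476.
Order-1 term: 1/12 · (0.0955966 − 0.898796) = -0.0669333.
Running total after k=1: 276.410.
Order-2 term: −1/720 · (0.000695127 − 0.00193646) = 1.72408e-06.
Running total after k=2: 276.410.
Order-3 term: 1/30240 · (9.16934e-07 − 2.25104e-06) = -4.41171e-11.
Running total after k=3: 276.410.
Order-4 term: −1/1209600 · (9.36619e-10 − 2.18908e-09) = 1.03543e-15.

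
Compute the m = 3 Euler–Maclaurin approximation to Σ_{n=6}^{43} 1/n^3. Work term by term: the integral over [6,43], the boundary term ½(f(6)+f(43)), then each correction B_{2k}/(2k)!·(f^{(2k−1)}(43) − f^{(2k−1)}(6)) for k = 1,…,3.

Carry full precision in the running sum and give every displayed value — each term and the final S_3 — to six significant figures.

The integral term ∫_6^43 1/x^3 dx = 0.0136185.
½[f(6) + f(43)] = ½[0.00462963 + 1.25775e-05] = 0.00232110.
Integral + boundary = 0.0159396.
Correction k=1: B_{2}/2! · (f^{(1)}(43) − f^{(1)}(6)) = 1/12 · (-8.77501e-07 − (-0.00231481)) = 0.000192828.
Partial sum through k=1: 0.0161324.
Correction k=2: B_{4}/4! · (f^{(3)}(43) − f^{(3)}(6)) = −1/720 · (-9.49162e-09 − (-0.00128601)) = -1.78611e-06.
Partial sum through k=2: 0.0161306.
Correction k=3: B_{6}/6! · (f^{(5)}(43) − f^{(5)}(6)) = 1/30240 · (-2.15602e-10 − (-0.00150034)) = 4.96145e-08.

S_3 ≈ 0.0161307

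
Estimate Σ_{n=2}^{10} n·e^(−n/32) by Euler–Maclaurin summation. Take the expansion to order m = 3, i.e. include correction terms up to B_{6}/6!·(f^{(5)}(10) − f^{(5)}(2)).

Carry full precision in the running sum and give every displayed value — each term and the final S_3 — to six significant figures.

∫_2^10 x·e^(−x/32) dx evaluates to 38.7900.
Boundary: ½(f(2) + f(10)) = ½(1.87883 + 7.31616) = 4.59749.
Integral + boundary = 43.3875.
k=1: B_{2}/(2)! × [f^{(1)}(10) − f^{(1)}(2)] = 1/12 × (0.502986 − 0.880700) = -0.0314762.
Running total after k=1: 43.3560.
k=2: B_{4}/(4)! × [f^{(3)}(10) − f^{(3)}(2)] = −1/720 × (0.00192013 − 0.00269485) = 1.07599e-06.
Running total after k=2: 43.3560.
k=3: B_{6}/(6)! × [f^{(5)}(10) − f^{(5)}(2)] = 1/30240 × (3.27058e-06 − 4.42348e-06) = -3.81250e-11.

S_3 ≈ 43.3560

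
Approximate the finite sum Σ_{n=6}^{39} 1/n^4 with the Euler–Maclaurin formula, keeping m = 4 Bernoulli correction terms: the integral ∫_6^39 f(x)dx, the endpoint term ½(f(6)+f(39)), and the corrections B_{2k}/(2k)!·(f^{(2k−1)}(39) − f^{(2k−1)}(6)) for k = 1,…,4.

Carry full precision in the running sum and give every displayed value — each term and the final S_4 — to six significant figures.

∫_6^39 1/x^4 dx evaluates to 0.00153759.
Endpoint term: (f(6) + f(39))/2 = (0.000771605 + 4.32257e-07)/2 = 0.000386019.
Running total after boundary: 0.00192361.
Order-1 term: 1/12 · (-4.43340e-08 − (-0.000514403)) = 4.28632e-05.
After k=1: 0.00196647.
Order-2 term: −1/720 · (-8.74438e-10 − (-0.000428669)) = -5.95373e-07.
After k=2: 0.00196588.
Order-3 term: 1/30240 · (-3.21950e-11 − (-0.000666819)) = 2.20509e-08.
After k=3: 0.00196590.
Order-4 term: −1/1209600 · (-1.90503e-12 − (-0.00166705)) = -1.37818e-09.

S_4 ≈ 0.00196590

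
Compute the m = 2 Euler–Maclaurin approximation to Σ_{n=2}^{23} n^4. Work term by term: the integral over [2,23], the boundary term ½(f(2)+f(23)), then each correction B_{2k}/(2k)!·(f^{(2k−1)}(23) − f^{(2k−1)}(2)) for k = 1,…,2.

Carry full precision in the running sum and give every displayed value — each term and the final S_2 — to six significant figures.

Integral: ∫_2^23 x^4 dx = 1.28726e+06.
½[f(2) + f(23)] = ½[16.0000 + 279841] = 139928.
Running total after boundary: 1.42719e+06.
Correction k=1: B_{2}/2! · (f^{(1)}(23) − f^{(1)}(2)) = 1/12 · (48668.0 − 32.0000) = 4053.00.
After k=1: 1.43124e+06.
Correction k=2: B_{4}/4! · (f^{(3)}(23) − f^{(3)}(2)) = −1/720 · (552.000 − 48.0000) = -0.700000.

S_2 ≈ 1.43124e+06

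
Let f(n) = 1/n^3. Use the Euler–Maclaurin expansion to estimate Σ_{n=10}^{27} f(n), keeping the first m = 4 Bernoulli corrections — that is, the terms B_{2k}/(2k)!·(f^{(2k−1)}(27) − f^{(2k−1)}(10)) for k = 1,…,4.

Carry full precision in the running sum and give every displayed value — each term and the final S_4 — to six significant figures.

S_4 ≈ 0.00486398

∫_10^27 1/x^3 dx evaluates to 0.00431413.
½[f(10) + f(27)] = ½[0.00100000 + 5.08053e-05] = 0.000525403.
So far: 0.00483953.
Order-1 term: 1/12 · (-5.64503e-06 − (-0.000300000)) = 2.45296e-05.
After k=1: 0.00486406.
Order-2 term: −1/720 · (-1.54870e-07 − (-6.00000e-05)) = -8.31182e-08.
After k=2: 0.00486398.
Order-3 term: 1/30240 · (-8.92258e-09 − (-2.52000e-05)) = 8.33038e-10.
After k=3: 0.00486398.
Order-4 term: −1/1209600 · (-8.81242e-10 − (-1.81440e-05)) = -1.49993e-11.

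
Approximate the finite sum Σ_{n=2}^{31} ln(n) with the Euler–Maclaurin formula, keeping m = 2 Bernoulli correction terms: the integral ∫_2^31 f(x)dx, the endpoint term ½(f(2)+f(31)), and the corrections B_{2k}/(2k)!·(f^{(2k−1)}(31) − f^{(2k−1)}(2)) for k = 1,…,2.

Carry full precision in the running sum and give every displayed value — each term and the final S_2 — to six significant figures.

∫_2^31 ln(x) dx evaluates to 76.0673.
Boundary: ½(f(2) + f(31)) = ½(0.693147 + 3.43399) = 2.06357.
So far: 78.1309.
Order-1 term: 1/12 · (0.0322581 − 0.500000) = -0.0389785.
After k=1: 78.0919.
Order-2 term: −1/720 · (6.71344e-05 − 0.250000) = 0.000347129.

S_2 ≈ 78.0922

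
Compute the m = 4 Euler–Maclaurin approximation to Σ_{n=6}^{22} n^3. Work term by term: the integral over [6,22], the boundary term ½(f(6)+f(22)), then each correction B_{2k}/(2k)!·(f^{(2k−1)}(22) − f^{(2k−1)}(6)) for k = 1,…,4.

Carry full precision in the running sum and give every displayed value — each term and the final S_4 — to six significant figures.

S_4 ≈ 63784.0

∫_6^22 x^3 dx evaluates to 58240.0.
Boundary: ½(f(6) + f(22)) = ½(216.000 + 10648.0) = 5432.00.
So far: 63672.0.
Order-1 term: 1/12 · (1452.00 − 108.000) = 112.000.
Partial sum through k=1: 63784.0.
Order-2 term: −1/720 · (6.00000 − 6.00000) = 0.00000.
Partial sum through k=2: 63784.0.
Order-3 term: 1/30240 · (0.00000 − 0.00000) = 0.00000.
Partial sum through k=3: 63784.0.
Order-4 term: −1/1209600 · (0.00000 − 0.00000) = 0.00000.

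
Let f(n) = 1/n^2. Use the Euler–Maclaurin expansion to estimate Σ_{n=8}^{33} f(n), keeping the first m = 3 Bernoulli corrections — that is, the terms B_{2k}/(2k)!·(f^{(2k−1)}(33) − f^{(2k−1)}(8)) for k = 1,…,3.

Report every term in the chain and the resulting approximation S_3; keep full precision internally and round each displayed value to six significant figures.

∫_8^33 1/x^2 dx evaluates to 0.0946970.
½[f(8) + f(33)] = ½[0.0156250 + 0.000918274] = 0.00827164.
Integral + boundary = 0.102969.
Correction k=1: B_{2}/2! · (f^{(1)}(33) − f^{(1)}(8)) = 1/12 · (-5.56529e-05 − (-0.00390625)) = 0.000320883.
Partial sum through k=1: 0.103289.
Correction k=2: B_{4}/4! · (f^{(3)}(33) − f^{(3)}(8)) = −1/720 · (-6.13256e-07 − (-0.000732422)) = -1.01640e-06.
Partial sum through k=2: 0.103288.
Correction k=3: B_{6}/6! · (f^{(5)}(33) − f^{(5)}(8)) = 1/30240 · (-1.68941e-08 − (-0.000343323)) = 1.13527e-08.

S_3 ≈ 0.103288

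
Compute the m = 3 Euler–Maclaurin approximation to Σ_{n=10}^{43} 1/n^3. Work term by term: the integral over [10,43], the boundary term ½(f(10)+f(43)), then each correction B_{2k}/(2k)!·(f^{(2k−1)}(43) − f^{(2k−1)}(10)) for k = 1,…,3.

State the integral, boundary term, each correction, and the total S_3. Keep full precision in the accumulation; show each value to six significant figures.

The integral term ∫_10^43 1/x^3 dx = 0.00472958.
½[f(10) + f(43)] = ½[0.00100000 + 1.25775e-05] = 0.000506289.
Integral + boundary = 0.00523587.
Correction k=1: B_{2}/2! · (f^{(1)}(43) − f^{(1)}(10)) = 1/12 · (-8.77501e-07 − (-0.000300000)) = 2.49269e-05.
Partial sum through k=1: 0.00526080.
Correction k=2: B_{4}/4! · (f^{(3)}(43) − f^{(3)}(10)) = −1/720 · (-9.49162e-09 − (-6.00000e-05)) = -8.33202e-08.
Partial sum through k=2: 0.00526072.
Correction k=3: B_{6}/6! · (f^{(5)}(43) − f^{(5)}(10)) = 1/30240 · (-2.15602e-10 − (-2.52000e-05)) = 8.33326e-10.

S_3 ≈ 0.00526072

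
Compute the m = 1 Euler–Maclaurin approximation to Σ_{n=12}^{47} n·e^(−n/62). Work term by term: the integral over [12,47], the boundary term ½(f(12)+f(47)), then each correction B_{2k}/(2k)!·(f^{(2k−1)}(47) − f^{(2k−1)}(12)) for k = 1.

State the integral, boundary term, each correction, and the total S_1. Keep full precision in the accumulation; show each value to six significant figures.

S_1 ≈ 629.946

∫_12^47 x·e^(−x/62) dx evaluates to 614.037.
Boundary: ½(f(12) + f(47)) = ½(9.88836 + 22.0229) = 15.9556.
Running total after boundary: 629.992.
Correction k=1: B_{2}/2! · (f^{(1)}(47) − f^{(1)}(12)) = 1/12 · (0.113364 − 0.664540) = -0.0459313.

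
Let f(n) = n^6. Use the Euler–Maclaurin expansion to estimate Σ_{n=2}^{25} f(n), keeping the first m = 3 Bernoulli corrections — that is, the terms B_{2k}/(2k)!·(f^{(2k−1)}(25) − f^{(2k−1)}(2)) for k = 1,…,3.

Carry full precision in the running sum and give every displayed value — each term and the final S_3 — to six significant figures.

S_3 ≈ 9.98881e+08

The integral term ∫_2^25 x^6 dx = 8.71931e+08.
Endpoint term: (f(2) + f(25))/2 = (64.0000 + 2.44141e+08)/2 = 1.22070e+08.
Integral + boundary = 9.94001e+08.
Correction k=1: B_{2}/2! · (f^{(1)}(25) − f^{(1)}(2)) = 1/12 · (5.85938e+07 − 192.000) = 4.88280e+06.
Partial sum through k=1: 9.98884e+08.
Correction k=2: B_{4}/4! · (f^{(3)}(25) − f^{(3)}(2)) = −1/720 · (1.87500e+06 − 960.000) = -2602.83.
Partial sum through k=2: 9.98881e+08.
Correction k=3: B_{6}/6! · (f^{(5)}(25) − f^{(5)}(2)) = 1/30240 · (18000.0 − 1440.00) = 0.547619.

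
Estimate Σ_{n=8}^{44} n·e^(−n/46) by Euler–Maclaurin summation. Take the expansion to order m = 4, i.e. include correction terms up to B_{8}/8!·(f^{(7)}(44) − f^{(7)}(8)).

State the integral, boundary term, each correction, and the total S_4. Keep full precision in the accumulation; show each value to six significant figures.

S_4 ≈ 508.537

Integral: ∫_8^44 x·e^(−x/46) dx = 496.779.
Endpoint term: (f(8) + f(44))/2 = (6.72296 + 16.9060)/2 = 11.8145.
So far: 508.594.
k=1: B_{2}/(2)! × [f^{(1)}(44) − f^{(1)}(8)] = 1/12 × (0.0167055 − 0.694219) = -0.0564594.
Partial sum through k=1: 508.537.
k=2: B_{4}/(4)! × [f^{(3)}(44) − f^{(3)}(8)] = −1/720 × (0.000371058 − 0.00112238) = 1.04350e-06.
Partial sum through k=2: 508.537.
k=3: B_{6}/(6)! × [f^{(5)}(44) − f^{(5)}(8)] = 1/30240 × (3.46986e-07 − 9.05804e-07) = -1.84794e-11.
Partial sum through k=3: 508.537.
k=4: B_{8}/(8)! × [f^{(7)}(44) − f^{(7)}(8)] = −1/1209600 × (2.45091e-10 − 6.05474e-10) = 2.97935e-16.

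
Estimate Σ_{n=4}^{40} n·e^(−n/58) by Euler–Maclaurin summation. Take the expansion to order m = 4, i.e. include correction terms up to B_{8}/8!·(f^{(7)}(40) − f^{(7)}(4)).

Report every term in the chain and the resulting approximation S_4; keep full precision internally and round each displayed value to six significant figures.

Integral: ∫_4^40 x·e^(−x/58) dx = 504.417.
½[f(4) + f(40)] = ½[3.73344 + 20.0700] = 11.9017.
So far: 516.319.
Correction k=1: B_{2}/2! · (f^{(1)}(40) − f^{(1)}(4)) = 1/12 · (0.155715 − 0.868989) = -0.0594395.
Running total after k=1: 516.259.
Correction k=2: B_{4}/4! · (f^{(3)}(40) − f^{(3)}(4)) = −1/720 · (0.000344594 − 0.000813230) = 6.50884e-07.
Running total after k=2: 516.259.
Correction k=3: B_{6}/6! · (f^{(5)}(40) − f^{(5)}(4)) = 1/30240 · (1.91111e-07 − 4.06701e-07) = -7.12927e-12.
Running total after k=3: 516.259.
Correction k=4: B_{8}/8! · (f^{(7)}(40) − f^{(7)}(4)) = −1/1209600 · (8.31710e-11 − 1.69933e-10) = 7.17282e-17.

S_4 ≈ 516.259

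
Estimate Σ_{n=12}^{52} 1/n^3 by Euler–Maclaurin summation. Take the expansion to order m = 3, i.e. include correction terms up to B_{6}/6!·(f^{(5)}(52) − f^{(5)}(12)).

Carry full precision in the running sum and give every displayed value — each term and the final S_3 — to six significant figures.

∫_12^52 1/x^3 dx evaluates to 0.00328731.
½[f(12) + f(52)] = ½[0.000578704 + 7.11197e-06] = 0.000292908.
Running total after boundary: 0.00358022.
k=1: B_{2}/(2)! × [f^{(1)}(52) − f^{(1)}(12)] = 1/12 × (-4.10306e-07 − (-0.000144676)) = 1.20221e-05.
Running total after k=1: 0.00359224.
k=2: B_{4}/(4)! × [f^{(3)}(52) − f^{(3)}(12)] = −1/720 × (-3.03481e-09 − (-2.00939e-05)) = -2.79039e-08.
Running total after k=2: 0.00359221.
k=3: B_{6}/(6)! × [f^{(5)}(52) − f^{(5)}(12)] = 1/30240 × (-4.71383e-11 − (-5.86071e-06)) = 1.93805e-10.

S_3 ≈ 0.00359221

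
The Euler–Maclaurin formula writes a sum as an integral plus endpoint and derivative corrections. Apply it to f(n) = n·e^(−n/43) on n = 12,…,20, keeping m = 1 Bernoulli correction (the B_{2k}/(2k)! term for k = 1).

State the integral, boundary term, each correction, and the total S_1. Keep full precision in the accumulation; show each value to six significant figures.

S_1 ≈ 98.4740

∫_12^20 x·e^(−x/43) dx evaluates to 87.6719.
Boundary: ½(f(12) + f(20)) = ½(9.07785 + 12.5612) = 10.8195.
So far: 98.4914.
Correction k=1: B_{2}/2! · (f^{(1)}(20) − f^{(1)}(12)) = 1/12 · (0.335940 − 0.545374) = -0.0174529.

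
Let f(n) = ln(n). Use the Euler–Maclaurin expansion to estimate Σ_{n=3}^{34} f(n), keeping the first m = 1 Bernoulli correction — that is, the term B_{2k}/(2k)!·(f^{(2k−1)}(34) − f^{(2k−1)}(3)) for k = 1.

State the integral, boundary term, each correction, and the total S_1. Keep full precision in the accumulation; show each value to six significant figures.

S_1 ≈ 87.8876

∫_3^34 ln(x) dx evaluates to 85.6004.
Endpoint term: (f(3) + f(34))/2 = (1.09861 + 3.52636)/2 = 2.31249.
Running total after boundary: 87.9129.
k=1: B_{2}/(2)! × [f^{(1)}(34) − f^{(1)}(3)] = 1/12 × (0.0294118 − 0.333333) = -0.0253268.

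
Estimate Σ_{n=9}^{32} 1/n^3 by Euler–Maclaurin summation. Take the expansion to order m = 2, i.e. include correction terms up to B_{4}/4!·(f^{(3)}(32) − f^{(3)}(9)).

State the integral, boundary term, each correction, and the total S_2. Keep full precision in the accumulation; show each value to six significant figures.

The integral term ∫_9^32 1/x^3 dx = 0.00568456.
Endpoint term: (f(9) + f(32))/2 = (0.00137174 + 3.05176e-05)/2 = 0.000701130.
So far: 0.00638569.
Correction k=1: B_{2}/2! · (f^{(1)}(32) − f^{(1)}(9)) = 1/12 · (-2.86102e-06 − (-0.000457247)) = 3.78655e-05.
Running total after k=1: 0.00642355.
Correction k=2: B_{4}/4! · (f^{(3)}(32) − f^{(3)}(9)) = −1/720 · (-5.58794e-08 − (-0.000112901)) = -1.56729e-07.

S_2 ≈ 0.00642340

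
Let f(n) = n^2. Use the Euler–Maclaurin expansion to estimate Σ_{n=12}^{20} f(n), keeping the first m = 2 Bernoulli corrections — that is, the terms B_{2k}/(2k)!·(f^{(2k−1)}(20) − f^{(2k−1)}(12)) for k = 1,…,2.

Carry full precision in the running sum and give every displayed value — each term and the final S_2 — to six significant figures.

S_2 ≈ 2364.00

Integral: ∫_12^20 x^2 dx = 2090.67.
½[f(12) + f(20)] = ½[144.000 + 400.000] = 272.000.
Running total after boundary: 2362.67.
k=1: B_{2}/(2)! × [f^{(1)}(20) − f^{(1)}(12)] = 1/12 × (40.0000 − 24.0000) = 1.33333.
Partial sum through k=1: 2364.00.
k=2: B_{4}/(4)! × [f^{(3)}(20) − f^{(3)}(12)] = −1/720 × (0.00000 − 0.00000) = 0.00000.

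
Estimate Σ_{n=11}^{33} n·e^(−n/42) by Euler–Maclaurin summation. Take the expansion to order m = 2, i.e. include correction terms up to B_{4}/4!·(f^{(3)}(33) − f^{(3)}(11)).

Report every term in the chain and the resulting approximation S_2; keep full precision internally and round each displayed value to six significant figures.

S_2 ≈ 289.058

The integral term ∫_11^33 x·e^(−x/42) dx = 277.344.
Boundary: ½(f(11) + f(33)) = ½(8.46543 + 15.0412) = 11.7533.
Running total after boundary: 289.097.
Order-1 term: 1/12 · (0.0976701 − 0.568027) = -0.0391964.
Running total after k=1: 289.058.
Order-2 term: −1/720 · (0.000572142 − 0.00119456) = 8.64463e-07.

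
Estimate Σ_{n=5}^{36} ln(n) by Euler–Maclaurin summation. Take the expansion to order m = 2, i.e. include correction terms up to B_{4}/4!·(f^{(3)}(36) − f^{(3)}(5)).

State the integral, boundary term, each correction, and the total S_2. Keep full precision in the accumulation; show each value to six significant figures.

The integral term ∫_5^36 ln(x) dx = 89.9595.
Boundary: ½(f(5) + f(36)) = ½(1.60944 + 3.58352) = 2.59648.
Integral + boundary = 92.5560.
Order-1 term: 1/12 · (0.0277778 − 0.200000) = -0.0143519.
After k=1: 92.5416.
Order-2 term: −1/720 · (4.28669e-05 − 0.0160000) = 2.21627e-05.

S_2 ≈ 92.5416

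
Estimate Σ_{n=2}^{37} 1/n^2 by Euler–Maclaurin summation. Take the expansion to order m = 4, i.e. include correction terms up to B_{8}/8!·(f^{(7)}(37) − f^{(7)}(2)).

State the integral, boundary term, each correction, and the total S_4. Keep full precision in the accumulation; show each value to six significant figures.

S_4 ≈ 0.618247

∫_2^37 1/x^2 dx evaluates to 0.472973.
Endpoint term: (f(2) + f(37))/2 = (0.250000 + 0.000730460)/2 = 0.125365.
So far: 0.598338.
k=1: B_{2}/(2)! × [f^{(1)}(37) − f^{(1)}(2)] = 1/12 × (-3.94843e-05 − (-0.250000)) = 0.0208300.
Running total after k=1: 0.619168.
k=2: B_{4}/(4)! × [f^{(3)}(37) − f^{(3)}(2)] = −1/720 × (-3.46101e-07 − (-0.750000)) = -0.00104167.
Running total after k=2: 0.618127.
k=3: B_{6}/(6)! × [f^{(5)}(37) − f^{(5)}(2)] = 1/30240 × (-7.58439e-09 − (-5.62500)) = 0.000186012.
Running total after k=3: 0.618313.
k=4: B_{8}/(8)! × [f^{(7)}(37) − f^{(7)}(2)] = −1/1209600 × (-3.10245e-10 − (-78.7500)) = -6.51042e-05.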